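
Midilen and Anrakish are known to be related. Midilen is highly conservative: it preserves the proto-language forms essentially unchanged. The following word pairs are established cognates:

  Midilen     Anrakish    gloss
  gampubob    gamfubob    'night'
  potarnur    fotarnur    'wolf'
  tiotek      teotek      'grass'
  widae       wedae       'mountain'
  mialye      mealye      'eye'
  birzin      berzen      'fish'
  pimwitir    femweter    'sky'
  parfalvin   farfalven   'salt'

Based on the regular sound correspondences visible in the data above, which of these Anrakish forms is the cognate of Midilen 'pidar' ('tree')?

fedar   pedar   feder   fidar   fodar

fedar

pimwitir ~ femweter — Midilen p corresponds to Anrakish f word-initially before a front vowel.
widae ~ wedae, pimwitir ~ femweter — Midilen i corresponds to Anrakish e after a consonant, before a consonant other than r, m, n, p, b, f, v.
Applying these to Midilen 'pidar':
  pidar → fidar   (p→f word-initially before a front vowel)
  fidar → fedar   (i→e after a consonant, before a consonant other than r, m, n, p, b, f, v)
So the Anrakish cognate is 'fedar'.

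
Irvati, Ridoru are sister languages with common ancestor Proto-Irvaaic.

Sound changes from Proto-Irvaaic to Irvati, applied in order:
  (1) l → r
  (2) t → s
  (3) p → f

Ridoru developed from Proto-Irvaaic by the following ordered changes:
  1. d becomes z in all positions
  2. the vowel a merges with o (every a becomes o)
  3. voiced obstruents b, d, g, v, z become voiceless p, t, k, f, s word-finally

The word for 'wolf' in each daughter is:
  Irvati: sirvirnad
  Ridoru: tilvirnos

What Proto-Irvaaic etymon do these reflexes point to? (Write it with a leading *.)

Position 8: Irvati has a, Ridoru has o. Irvati preserves a here (none of its changes turn any other segment into a), so the proto-segment is *a.
Position 3: Irvati has r, Ridoru has l. Ridoru preserves l here (none of its changes turn any other segment into l), so the proto-segment is *l.
This points to *tilvirnad. Verify forward in each daughter:
Irvati: *tilvirnad
  tilvirnad → tirvirnad   [unconditioned shift]
  tirvirnad → sirvirnad   [unconditioned shift]
  sirvirnad (rule 3 does not apply)
  giving Irvati sirvirnad.
Ridoru: *tilvirnad > tilvirnaz > tilvirnoz > tilvirnos  (by unconditioned shift, vowel merger, final devoicing)
*tilvirnad is the unique common source.

*tilvirnad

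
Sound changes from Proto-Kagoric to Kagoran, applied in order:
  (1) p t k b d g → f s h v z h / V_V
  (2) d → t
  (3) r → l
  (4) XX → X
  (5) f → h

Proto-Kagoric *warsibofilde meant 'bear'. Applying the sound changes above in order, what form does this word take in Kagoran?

walsivohilte

Kagoran: start from *warsibofilde.
  rule 1 (intervocalic lenition): warsibofilde → warsivofilde
  rule 2 (unconditioned shift): warsivofilde → warsivofilte
  rule 3 (unconditioned shift): warsivofilte → walsivofilte
  rule 4: no change — walsivofilte
  rule 5 (unconditioned shift): walsivofilte → walsivohilte
  ⇒ Kagoran walsivohilte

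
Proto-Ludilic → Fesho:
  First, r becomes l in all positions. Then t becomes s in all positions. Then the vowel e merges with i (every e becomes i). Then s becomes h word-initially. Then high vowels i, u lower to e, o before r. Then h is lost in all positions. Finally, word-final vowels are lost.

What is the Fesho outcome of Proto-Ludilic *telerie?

ilili

Fesho: *telerie > telelie > selelie > sililii > hililii > ililii > ilili  (by unconditioned shift, unconditioned shift, vowel merger, debuccalisation, h-loss, apocope)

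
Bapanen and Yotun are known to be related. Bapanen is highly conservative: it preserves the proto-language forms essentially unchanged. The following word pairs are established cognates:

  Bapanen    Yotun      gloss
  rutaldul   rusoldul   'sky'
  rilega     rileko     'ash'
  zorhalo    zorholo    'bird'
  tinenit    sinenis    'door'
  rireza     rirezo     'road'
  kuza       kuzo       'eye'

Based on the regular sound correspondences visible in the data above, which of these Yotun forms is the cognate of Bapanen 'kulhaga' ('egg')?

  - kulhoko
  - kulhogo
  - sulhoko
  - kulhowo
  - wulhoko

kulhoko

rutaldul ~ rusoldul, zorhalo ~ zorholo — Bapanen a corresponds to Yotun o after a consonant, before a consonant other than r, m, n, p, b, f, v.
rilega ~ rileko — Bapanen g corresponds to Yotun k between vowels (before a back vowel).
rilega ~ rileko, rireza ~ rirezo — Bapanen a corresponds to Yotun o word-finally.
Applying these to Bapanen 'kulhaga':
  kulhaga → kulhoga   (a→o after a consonant, before a consonant other than r, m, n, p, b, f, v)
  kulhoga → kulhoka   (g→k between vowels (before a back vowel))
  kulhoka → kulhoko   (a→o word-finally)
So the Yotun cognate is 'kulhoko'.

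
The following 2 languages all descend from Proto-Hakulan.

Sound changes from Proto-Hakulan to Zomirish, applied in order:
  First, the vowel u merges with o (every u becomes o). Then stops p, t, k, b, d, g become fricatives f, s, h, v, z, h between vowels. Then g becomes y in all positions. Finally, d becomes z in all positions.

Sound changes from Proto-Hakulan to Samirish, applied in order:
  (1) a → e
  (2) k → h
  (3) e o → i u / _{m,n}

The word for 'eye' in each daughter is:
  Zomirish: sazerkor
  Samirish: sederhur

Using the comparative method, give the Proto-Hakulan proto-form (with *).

Position 7: Zomirish has o, Samirish has u. Taking the neighbouring segments as reconstructed: Zomirish o could go back to *o or *u; Samirish u can only go back to *u — the one source consistent with every daughter is *u.
Position 3: Zomirish has z, Samirish has d. Samirish preserves d here (none of its changes turn any other segment into d), so the proto-segment is *d.
This points to *saderkur. Verify forward in each daughter:
Zomirish: *saderkur
  saderkur → saderkor   [vowel merger]
  saderkor → sazerkor   [intervocalic lenition]
  sazerkor (rule 3 does not apply)
  sazerkor (rule 4 does not apply)
  giving Zomirish sazerkor.
Samirish: start from *saderkur.
  rule 1 (vowel merger): saderkur → sederkur
  rule 2 (unconditioned shift): sederkur → sederhur
  rule 3: no change — sederhur
  ⇒ Samirish sederhur
Only *saderkur yields all of Zomirish sazerkor, Samirish sederhur.

*saderkur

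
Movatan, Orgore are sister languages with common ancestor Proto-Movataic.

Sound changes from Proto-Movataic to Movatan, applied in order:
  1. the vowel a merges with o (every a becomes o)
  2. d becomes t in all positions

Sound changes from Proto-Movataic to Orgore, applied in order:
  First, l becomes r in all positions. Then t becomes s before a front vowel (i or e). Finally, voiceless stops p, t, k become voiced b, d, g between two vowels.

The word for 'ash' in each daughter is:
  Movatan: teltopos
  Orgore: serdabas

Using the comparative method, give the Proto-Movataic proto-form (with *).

*teldapas

Position 5: Movatan has o, Orgore has a. Orgore preserves a here (none of its changes turn any other segment into a), so the proto-segment is *a.
Position 4: Movatan has t, Orgore has d. Taking the neighbouring segments as reconstructed: Movatan t could go back to *t or *d; Orgore d can only go back to *d — the one source consistent with every daughter is *d.
Position 6: Movatan has p, Orgore has b. Movatan preserves p here (none of its changes turn any other segment into p), so the proto-segment is *p.
Continuing position by position gives *teldapas; check it forward:
Movatan: *teldapas
  teldapas → teldopos   [vowel merger]
  teldopos → teltopos   [unconditioned shift]
  giving Movatan teltopos.
Orgore: *teldapas
  teldapas → terdapas   [unconditioned shift]
  terdapas → serdapas   [palatalisation]
  serdapas → serdabas   [intervocalic voicing]
  giving Orgore serdabas.
Only *teldapas yields all of Movatan teltopos, Orgore serdabas.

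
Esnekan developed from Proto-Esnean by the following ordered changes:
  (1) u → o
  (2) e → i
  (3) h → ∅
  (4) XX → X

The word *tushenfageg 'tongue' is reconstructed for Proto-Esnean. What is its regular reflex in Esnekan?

tosinfagig

Esnekan: start from *tushenfageg.
  rule 1 (vowel merger): tushenfageg → toshenfageg
  rule 2 (vowel merger): toshenfageg → toshinfagig
  rule 3 (h-loss): toshinfagig → tosinfagig
  rule 4: no change — tosinfagig
  ⇒ Esnekan tosinfagig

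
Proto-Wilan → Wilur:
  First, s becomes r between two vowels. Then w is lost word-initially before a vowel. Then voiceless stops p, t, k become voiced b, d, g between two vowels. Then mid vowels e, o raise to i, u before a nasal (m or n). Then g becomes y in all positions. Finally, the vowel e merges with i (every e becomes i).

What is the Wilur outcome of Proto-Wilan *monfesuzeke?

munfiruziyi

Wilur: *monfesuzeke
  monfesuzeke → monferuzeke   [rhotacism]
  monferuzeke (rule 2 does not apply)
  monferuzeke → monferuzege   [intervocalic voicing]
  monferuzege → munferuzege   [pre-nasal raising]
  munferuzege → munferuzeye   [unconditioned shift]
  munferuzeye → munfiruziyi   [vowel merger]
  giving Wilur munfiruziyi.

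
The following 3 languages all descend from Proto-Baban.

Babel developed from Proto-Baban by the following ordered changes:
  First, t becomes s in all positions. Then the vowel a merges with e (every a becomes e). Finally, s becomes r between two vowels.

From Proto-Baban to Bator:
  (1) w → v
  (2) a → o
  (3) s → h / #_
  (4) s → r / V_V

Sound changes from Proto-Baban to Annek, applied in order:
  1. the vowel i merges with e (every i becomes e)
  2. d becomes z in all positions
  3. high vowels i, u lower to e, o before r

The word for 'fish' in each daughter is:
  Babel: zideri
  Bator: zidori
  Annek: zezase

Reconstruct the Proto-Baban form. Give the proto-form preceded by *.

*zidasi

Position 5: Babel has r, Bator has r, Annek has s. Annek preserves s here (none of its changes turn any other segment into s), so the proto-segment is *s.
Position 6: Babel has i, Bator has i, Annek has e. Babel preserves i here (none of its changes turn any other segment into i), so the proto-segment is *i.
Continuing position by position gives *zidasi; check it forward:
Babel: *zidasi
  zidasi (rule 1 does not apply)
  zidasi → zidesi   [vowel merger]
  zidesi → zideri   [rhotacism]
  giving Babel zideri.
Bator: *zidasi > zidosi > zidori  (by vowel merger, rhotacism)
Annek: *zidasi
  zidasi → zedase   [vowel merger]
  zedase → zezase   [unconditioned shift]
  zezase (rule 3 does not apply)
  giving Annek zezase.
Only *zidasi yields all of Babel zideri, Bator zidori, Annek zezase.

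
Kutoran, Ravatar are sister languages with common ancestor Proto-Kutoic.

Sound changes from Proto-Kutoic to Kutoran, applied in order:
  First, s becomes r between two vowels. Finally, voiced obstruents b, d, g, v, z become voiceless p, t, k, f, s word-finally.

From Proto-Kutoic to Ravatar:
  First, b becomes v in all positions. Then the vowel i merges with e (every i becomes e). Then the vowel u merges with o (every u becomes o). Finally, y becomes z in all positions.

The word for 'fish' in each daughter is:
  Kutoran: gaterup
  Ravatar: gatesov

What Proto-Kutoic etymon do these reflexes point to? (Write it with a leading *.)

Position 5: Kutoran has r, Ravatar has s. Ravatar preserves s here (none of its changes turn any other segment into s), so the proto-segment is *s.
Position 6: Kutoran has u, Ravatar has o. Kutoran preserves u here (none of its changes turn any other segment into u), so the proto-segment is *u.
This points to *gatesub. Verify forward in each daughter:
Kutoran: start from *gatesub.
  rule 1 (rhotacism): gatesub → gaterub
  rule 2 (final devoicing): gaterub → gaterup
  ⇒ Kutoran gaterup
Ravatar: *gatesub
  gatesub → gatesuv   [unconditioned shift]
  gatesuv (rule 2 does not apply)
  gatesuv → gatesov   [vowel merger]
  gatesov (rule 4 does not apply)
  giving Ravatar gatesov.
*gatesub is the unique common source.

*gatesub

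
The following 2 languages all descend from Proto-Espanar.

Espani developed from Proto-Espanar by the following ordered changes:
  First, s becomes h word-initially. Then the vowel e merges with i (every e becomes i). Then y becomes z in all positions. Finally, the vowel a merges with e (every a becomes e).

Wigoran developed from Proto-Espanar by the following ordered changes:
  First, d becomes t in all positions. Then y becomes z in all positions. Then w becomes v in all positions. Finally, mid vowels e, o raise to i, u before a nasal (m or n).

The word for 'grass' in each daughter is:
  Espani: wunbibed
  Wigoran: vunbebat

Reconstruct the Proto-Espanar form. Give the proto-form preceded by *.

*wunbebad

Position 8: Espani has d, Wigoran has t. Espani preserves d here (none of its changes turn any other segment into d), so the proto-segment is *d.
Position 5: Espani has i, Wigoran has e. Wigoran preserves e here (none of its changes turn any other segment into e), so the proto-segment is *e.
Position 7: Espani has e, Wigoran has a. Wigoran preserves a here (none of its changes turn any other segment into a), so the proto-segment is *a.
This points to *wunbebad. Verify forward in each daughter:
Espani: *wunbebad
  wunbebad (rule 1 does not apply)
  wunbebad → wunbibad   [vowel merger]
  wunbibad (rule 3 does not apply)
  wunbibad → wunbibed   [vowel merger]
  giving Espani wunbibed.
Wigoran: *wunbebad > wunbebat > vunbebat  (by unconditioned shift, unconditioned shift)
No other proto-form is consistent with every reflex, so the reconstruction is *wunbebad.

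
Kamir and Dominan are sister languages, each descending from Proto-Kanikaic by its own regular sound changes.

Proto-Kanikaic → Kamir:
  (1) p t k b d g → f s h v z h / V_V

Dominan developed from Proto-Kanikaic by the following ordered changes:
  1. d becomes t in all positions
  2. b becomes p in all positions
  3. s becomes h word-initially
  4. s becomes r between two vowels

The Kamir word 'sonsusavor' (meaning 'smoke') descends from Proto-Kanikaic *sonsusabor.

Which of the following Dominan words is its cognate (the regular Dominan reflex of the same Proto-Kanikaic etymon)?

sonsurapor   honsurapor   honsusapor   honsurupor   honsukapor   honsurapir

Dominan: start from *sonsusabor.
  rule 1: no change — sonsusabor
  rule 2 (unconditioned shift): sonsusabor → sonsusapor
  rule 3 (debuccalisation): sonsusapor → honsusapor
  rule 4 (rhotacism): honsusapor → honsurapor
  ⇒ Dominan honsurapor

honsurapor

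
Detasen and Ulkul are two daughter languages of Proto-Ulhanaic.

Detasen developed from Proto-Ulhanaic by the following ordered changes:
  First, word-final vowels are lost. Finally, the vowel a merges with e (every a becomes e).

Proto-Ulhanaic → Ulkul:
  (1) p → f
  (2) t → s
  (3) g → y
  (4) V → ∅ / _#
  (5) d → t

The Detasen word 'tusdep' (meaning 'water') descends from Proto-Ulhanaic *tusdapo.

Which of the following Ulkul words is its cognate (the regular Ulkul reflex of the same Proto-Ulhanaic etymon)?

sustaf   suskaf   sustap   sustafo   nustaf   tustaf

sustaf

Ulkul: *tusdapo > tusdafo > susdafo > susdaf > sustaf  (by unconditioned shift, unconditioned shift, apocope, unconditioned shift)
Among the options, 'sustaf' alone shows every Ulkul change applied in order.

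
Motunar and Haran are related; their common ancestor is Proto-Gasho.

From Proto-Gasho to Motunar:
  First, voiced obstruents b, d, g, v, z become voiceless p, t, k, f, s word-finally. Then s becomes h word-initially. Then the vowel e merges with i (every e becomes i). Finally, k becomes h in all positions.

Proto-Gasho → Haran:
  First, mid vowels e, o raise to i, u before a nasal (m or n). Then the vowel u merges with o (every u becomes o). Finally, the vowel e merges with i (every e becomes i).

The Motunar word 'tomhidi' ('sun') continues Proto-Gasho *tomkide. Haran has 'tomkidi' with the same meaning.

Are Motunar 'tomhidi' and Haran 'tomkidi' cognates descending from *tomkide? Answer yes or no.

Derive the expected Haran reflex of *tomkide:
Haran: *tomkide > tumkide > tomkide > tomkidi  (by pre-nasal raising, vowel merger, vowel merger)
Haran 'tomkidi' matches the regular reflex exactly, so the pair is cognate.

yes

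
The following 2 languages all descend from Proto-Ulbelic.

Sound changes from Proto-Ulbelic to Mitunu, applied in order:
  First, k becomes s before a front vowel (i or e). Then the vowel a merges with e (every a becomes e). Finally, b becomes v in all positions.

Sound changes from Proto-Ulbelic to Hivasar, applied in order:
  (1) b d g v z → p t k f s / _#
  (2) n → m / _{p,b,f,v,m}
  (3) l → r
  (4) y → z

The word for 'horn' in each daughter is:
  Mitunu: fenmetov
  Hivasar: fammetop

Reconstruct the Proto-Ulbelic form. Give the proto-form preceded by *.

*fanmetob

Position 8: Mitunu has v, Hivasar has p. Taking the neighbouring segments as reconstructed: Mitunu v could go back to *b or *v; Hivasar p could go back to *p or *b — the one source consistent with every daughter is *b.
Position 2: Mitunu has e, Hivasar has a. Hivasar preserves a here (none of its changes turn any other segment into a), so the proto-segment is *a.
Position 3: Mitunu has n, Hivasar has m. Mitunu preserves n here (none of its changes turn any other segment into n), so the proto-segment is *n.
This points to *fanmetob. Verify forward in each daughter:
Mitunu: start from *fanmetob.
  rule 1: no change — fanmetob
  rule 2 (vowel merger): fanmetob → fenmetob
  rule 3 (unconditioned shift): fenmetob → fenmetov
  ⇒ Mitunu fenmetov
Hivasar: *fanmetob > fanmetop > fammetop  (by final devoicing, nasal place assimilation)
Only *fanmetob yields all of Mitunu fenmetov, Hivasar fammetop.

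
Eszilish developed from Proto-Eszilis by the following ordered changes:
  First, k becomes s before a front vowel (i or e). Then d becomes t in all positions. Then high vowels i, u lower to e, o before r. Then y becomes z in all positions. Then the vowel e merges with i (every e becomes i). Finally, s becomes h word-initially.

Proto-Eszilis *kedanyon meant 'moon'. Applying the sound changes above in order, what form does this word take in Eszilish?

Eszilish: start from *kedanyon.
  rule 1 (palatalisation): kedanyon → sedanyon
  rule 2 (unconditioned shift): sedanyon → setanyon
  rule 3: no change — setanyon
  rule 4 (unconditioned shift): setanyon → setanzon
  rule 5 (vowel merger): setanzon → sitanzon
  rule 6 (debuccalisation): sitanzon → hitanzon
  ⇒ Eszilish hitanzon

hitanzon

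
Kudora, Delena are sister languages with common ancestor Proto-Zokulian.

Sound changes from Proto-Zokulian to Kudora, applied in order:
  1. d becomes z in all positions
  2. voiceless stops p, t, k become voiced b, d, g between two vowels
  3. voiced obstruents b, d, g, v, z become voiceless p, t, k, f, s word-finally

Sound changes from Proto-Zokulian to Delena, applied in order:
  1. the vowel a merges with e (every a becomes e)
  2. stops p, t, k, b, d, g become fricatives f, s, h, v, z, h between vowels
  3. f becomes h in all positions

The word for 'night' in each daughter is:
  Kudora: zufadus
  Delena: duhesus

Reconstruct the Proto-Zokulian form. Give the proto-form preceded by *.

Position 1: Kudora has z, Delena has d. Delena preserves d here (none of its changes turn any other segment into d), so the proto-segment is *d.
Position 3: Kudora has f, Delena has h. Taking the neighbouring segments as reconstructed: Kudora f can only go back to *f; Delena h could go back to *p or *k or *g or *f or *h — the one source consistent with every daughter is *f.
Verify the candidate proto-form against each daughter:
Kudora: *dufatus > zufatus > zufadus  (by unconditioned shift, intervocalic voicing)
Delena: *dufatus > dufetus > dufesus > duhesus  (by vowel merger, intervocalic lenition, unconditioned shift)
*dufatus is the unique common source.

*dufatus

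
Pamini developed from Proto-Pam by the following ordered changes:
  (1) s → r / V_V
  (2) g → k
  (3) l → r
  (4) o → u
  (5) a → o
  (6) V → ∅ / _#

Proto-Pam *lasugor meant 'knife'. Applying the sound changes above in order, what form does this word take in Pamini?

Pamini: start from *lasugor.
  rule 1 (rhotacism): lasugor → larugor
  rule 2 (unconditioned shift): larugor → larukor
  rule 3 (unconditioned shift): larukor → rarukor
  rule 4 (vowel merger): rarukor → rarukur
  rule 5 (vowel merger): rarukur → rorukur
  rule 6: no change — rorukur
  ⇒ Pamini rorukur

rorukur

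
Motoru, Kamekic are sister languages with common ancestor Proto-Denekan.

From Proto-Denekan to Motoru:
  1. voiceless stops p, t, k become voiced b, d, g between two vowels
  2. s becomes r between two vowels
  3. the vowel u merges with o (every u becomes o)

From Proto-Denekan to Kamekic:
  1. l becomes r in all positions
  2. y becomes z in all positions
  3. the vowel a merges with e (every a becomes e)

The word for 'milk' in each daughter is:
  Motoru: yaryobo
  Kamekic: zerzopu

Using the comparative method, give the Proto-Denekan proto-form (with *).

*yaryopu

Position 6: Motoru has b, Kamekic has p. Kamekic preserves p here (none of its changes turn any other segment into p), so the proto-segment is *p.
Position 4: Motoru has y, Kamekic has z. Motoru preserves y here (none of its changes turn any other segment into y), so the proto-segment is *y.
Verify the candidate proto-form against each daughter:
Motoru: start from *yaryopu.
  rule 1 (intervocalic voicing): yaryopu → yaryobu
  rule 2: no change — yaryobu
  rule 3 (vowel merger): yaryobu → yaryobo
  ⇒ Motoru yaryobo
Kamekic: *yaryopu
  yaryopu (rule 1 does not apply)
  yaryopu → zarzopu   [unconditioned shift]
  zarzopu → zerzopu   [vowel merger]
  giving Kamekic zerzopu.
Only *yaryopu yields all of Motoru yaryobo, Kamekic zerzopu.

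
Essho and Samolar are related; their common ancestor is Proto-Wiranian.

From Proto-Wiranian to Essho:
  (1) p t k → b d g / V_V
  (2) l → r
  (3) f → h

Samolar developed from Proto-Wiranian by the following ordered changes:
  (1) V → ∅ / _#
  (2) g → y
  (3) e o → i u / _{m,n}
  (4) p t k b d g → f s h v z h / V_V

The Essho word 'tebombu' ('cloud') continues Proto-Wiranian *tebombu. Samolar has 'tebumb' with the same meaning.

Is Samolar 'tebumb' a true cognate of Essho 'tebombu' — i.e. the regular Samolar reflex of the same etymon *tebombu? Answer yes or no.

no

Derive the expected Samolar reflex of *tebombu:
Samolar: *tebombu > tebomb > tebumb > tevumb  (by apocope, pre-nasal raising, intervocalic lenition)
The regular Samolar reflex would be 'tevumb', but the attested form is 'tebumb'. The correspondence is irregular, so they are not cognates (the Samolar form has a different source).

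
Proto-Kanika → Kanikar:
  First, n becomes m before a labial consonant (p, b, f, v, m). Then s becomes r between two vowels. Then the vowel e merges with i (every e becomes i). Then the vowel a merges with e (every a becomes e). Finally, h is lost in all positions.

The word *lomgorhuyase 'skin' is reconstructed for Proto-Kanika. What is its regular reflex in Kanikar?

Kanikar: start from *lomgorhuyase.
  rule 1: no change — lomgorhuyase
  rule 2 (rhotacism): lomgorhuyase → lomgorhuyare
  rule 3 (vowel merger): lomgorhuyare → lomgorhuyari
  rule 4 (vowel merger): lomgorhuyari → lomgorhuyeri
  rule 5 (h-loss): lomgorhuyeri → lomgoruyeri
  ⇒ Kanikar lomgoruyeri

lomgoruyeri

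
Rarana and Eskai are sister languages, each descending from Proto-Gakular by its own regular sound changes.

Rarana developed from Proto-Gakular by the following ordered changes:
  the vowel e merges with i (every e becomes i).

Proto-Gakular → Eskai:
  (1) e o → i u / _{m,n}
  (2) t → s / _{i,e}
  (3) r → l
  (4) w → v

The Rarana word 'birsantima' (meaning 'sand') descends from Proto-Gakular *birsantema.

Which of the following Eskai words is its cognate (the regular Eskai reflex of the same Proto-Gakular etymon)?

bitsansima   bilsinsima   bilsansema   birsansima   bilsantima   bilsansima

bilsansima

Eskai: *birsantema
  birsantema → birsantima   [pre-nasal raising]
  birsantima → birsansima   [palatalisation]
  birsansima → bilsansima   [unconditioned shift]
  bilsansima (rule 4 does not apply)
  giving Eskai bilsansima.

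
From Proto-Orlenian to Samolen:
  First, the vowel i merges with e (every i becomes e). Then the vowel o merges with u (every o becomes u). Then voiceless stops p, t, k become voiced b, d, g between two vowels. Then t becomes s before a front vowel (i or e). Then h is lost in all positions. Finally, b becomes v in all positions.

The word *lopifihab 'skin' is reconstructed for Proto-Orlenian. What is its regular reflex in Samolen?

luvefeav

Samolen: *lopifihab > lopefehab > lupefehab > lubefehab > lubefeab > luvefeav  (by vowel merger, vowel merger, intervocalic voicing, h-loss, unconditioned shift)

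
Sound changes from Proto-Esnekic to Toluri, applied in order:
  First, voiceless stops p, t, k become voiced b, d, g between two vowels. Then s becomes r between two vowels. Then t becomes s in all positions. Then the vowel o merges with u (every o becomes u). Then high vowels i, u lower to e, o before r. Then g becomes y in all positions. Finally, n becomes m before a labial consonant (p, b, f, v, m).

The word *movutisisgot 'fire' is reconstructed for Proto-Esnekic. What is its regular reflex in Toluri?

Toluri: *movutisisgot > movudisisgot > movudirisgot > movudirisgos > muvudirisgus > muvuderisgus > muvuderisyus  (by intervocalic voicing, rhotacism, unconditioned shift, vowel merger, pre-rhotic lowering, unconditioned shift)

muvuderisyus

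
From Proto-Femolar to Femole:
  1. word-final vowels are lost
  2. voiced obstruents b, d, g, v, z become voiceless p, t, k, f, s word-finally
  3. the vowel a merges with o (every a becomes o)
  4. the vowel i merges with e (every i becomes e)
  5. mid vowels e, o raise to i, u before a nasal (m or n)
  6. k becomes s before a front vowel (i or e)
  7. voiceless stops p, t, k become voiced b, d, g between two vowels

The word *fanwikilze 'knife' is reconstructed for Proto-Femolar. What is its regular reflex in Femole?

Femole: *fanwikilze
  fanwikilze → fanwikilz   [apocope]
  fanwikilz → fanwikils   [final devoicing]
  fanwikils → fonwikils   [vowel merger]
  fonwikils → fonwekels   [vowel merger]
  fonwekels → funwekels   [pre-nasal raising]
  funwekels → funwesels   [palatalisation]
  funwesels (rule 7 does not apply)
  giving Femole funwesels.

funwesels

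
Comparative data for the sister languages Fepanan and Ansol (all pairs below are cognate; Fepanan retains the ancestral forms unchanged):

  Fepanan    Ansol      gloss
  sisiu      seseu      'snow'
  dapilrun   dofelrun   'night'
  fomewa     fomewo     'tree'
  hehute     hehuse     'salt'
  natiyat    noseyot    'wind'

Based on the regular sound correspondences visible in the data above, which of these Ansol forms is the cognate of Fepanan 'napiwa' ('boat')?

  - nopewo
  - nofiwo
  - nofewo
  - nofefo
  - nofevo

nofewo

dapilrun ~ dofelrun — Fepanan a corresponds to Ansol o after a consonant, before a labial obstruent.
dapilrun ~ dofelrun — Fepanan p corresponds to Ansol f between vowels (before a front vowel).
sisiu ~ seseu, dapilrun ~ dofelrun — Fepanan i corresponds to Ansol e after a consonant, before a consonant other than r, m, n, p, b, f, v.
fomewa ~ fomewo — Fepanan a corresponds to Ansol o word-finally.
Applying these to Fepanan 'napiwa':
  napiwa → nopiwa   (a→o after a consonant, before a labial obstruent)
  nopiwa → nofiwa   (p→f between vowels (before a front vowel))
  nofiwa → nofewa   (i→e after a consonant, before a consonant other than r, m, n, p, b, f, v)
  nofewa → nofewo   (a→o word-finally)
So the Ansol cognate is 'nofewo'.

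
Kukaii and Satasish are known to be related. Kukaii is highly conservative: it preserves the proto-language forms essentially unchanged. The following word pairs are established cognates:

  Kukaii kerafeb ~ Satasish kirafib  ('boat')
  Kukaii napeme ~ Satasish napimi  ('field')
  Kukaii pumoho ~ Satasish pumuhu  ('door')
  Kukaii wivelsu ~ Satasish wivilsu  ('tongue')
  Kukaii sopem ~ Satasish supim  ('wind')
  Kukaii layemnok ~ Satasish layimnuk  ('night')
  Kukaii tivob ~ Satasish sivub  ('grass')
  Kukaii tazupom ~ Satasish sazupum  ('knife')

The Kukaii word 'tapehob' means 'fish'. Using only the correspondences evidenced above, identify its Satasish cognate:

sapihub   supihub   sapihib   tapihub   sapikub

sapihub

tazupom ~ sazupum — Kukaii t corresponds to Satasish s word-initially before a back vowel.
wivelsu ~ wivilsu — Kukaii e corresponds to Satasish i after a consonant, before a consonant other than r, m, n, p, b, f, v.
tivob ~ sivub — Kukaii o corresponds to Satasish u after a consonant, before a labial obstruent.
Applying these to Kukaii 'tapehob':
  tapehob → sapehob   (t→s word-initially before a back vowel)
  sapehob → sapihob   (e→i after a consonant, before a consonant other than r, m, n, p, b, f, v)
  sapihob → sapihub   (o→u after a consonant, before a labial obstruent)
So the Satasish cognate is 'sapihub'.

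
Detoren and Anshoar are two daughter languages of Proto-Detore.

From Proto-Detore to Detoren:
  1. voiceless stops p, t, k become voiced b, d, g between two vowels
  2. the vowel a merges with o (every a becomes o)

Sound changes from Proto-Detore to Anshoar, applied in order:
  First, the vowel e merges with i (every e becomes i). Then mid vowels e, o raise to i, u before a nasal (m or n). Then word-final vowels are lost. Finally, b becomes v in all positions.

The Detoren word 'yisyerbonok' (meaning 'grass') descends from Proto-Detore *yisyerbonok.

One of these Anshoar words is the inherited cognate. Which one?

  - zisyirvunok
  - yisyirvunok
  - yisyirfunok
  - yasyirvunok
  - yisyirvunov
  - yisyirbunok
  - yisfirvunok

yisyirvunok

Anshoar: *yisyerbonok
  yisyerbonok → yisyirbonok   [vowel merger]
  yisyirbonok → yisyirbunok   [pre-nasal raising]
  yisyirbunok (rule 3 does not apply)
  yisyirbunok → yisyirvunok   [unconditioned shift]
  giving Anshoar yisyirvunok.
Only 'yisyirvunok' matches the regular Anshoar development of *yisyerbonok.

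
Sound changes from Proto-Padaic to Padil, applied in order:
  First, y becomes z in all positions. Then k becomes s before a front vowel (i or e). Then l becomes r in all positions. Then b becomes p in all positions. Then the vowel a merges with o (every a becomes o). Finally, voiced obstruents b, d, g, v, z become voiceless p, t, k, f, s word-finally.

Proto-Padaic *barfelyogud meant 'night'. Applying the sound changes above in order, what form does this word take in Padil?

porferzogut

Padil: *barfelyogud
  barfelyogud → barfelzogud   [unconditioned shift]
  barfelzogud (rule 2 does not apply)
  barfelzogud → barferzogud   [unconditioned shift]
  barferzogud → parferzogud   [unconditioned shift]
  parferzogud → porferzogud   [vowel merger]
  porferzogud → porferzogut   [final devoicing]
  giving Padil porferzogut.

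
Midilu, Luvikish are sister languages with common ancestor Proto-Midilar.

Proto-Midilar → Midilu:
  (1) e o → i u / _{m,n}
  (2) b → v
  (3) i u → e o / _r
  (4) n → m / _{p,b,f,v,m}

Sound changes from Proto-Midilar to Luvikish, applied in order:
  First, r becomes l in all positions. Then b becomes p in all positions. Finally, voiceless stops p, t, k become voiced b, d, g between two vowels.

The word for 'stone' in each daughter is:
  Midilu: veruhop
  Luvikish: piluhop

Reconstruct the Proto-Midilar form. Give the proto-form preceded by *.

Position 2: Midilu has e, Luvikish has i. Luvikish preserves i here (none of its changes turn any other segment into i), so the proto-segment is *i.
Position 3: Midilu has r, Luvikish has l. Midilu preserves r here (none of its changes turn any other segment into r), so the proto-segment is *r.
Position 1: Midilu has v, Luvikish has p. Taking the neighbouring segments as reconstructed: Midilu v could go back to *b or *v; Luvikish p could go back to *p or *b — the one source consistent with every daughter is *b.
Verify the candidate proto-form against each daughter:
Midilu: *biruhop > viruhop > veruhop  (by unconditioned shift, pre-rhotic lowering)
Luvikish: start from *biruhop.
  rule 1 (unconditioned shift): biruhop → biluhop
  rule 2 (unconditioned shift): biluhop → piluhop
  rule 3: no change — piluhop
  ⇒ Luvikish piluhop
No other proto-form is consistent with every reflex, so the reconstruction is *biruhop.

*biruhop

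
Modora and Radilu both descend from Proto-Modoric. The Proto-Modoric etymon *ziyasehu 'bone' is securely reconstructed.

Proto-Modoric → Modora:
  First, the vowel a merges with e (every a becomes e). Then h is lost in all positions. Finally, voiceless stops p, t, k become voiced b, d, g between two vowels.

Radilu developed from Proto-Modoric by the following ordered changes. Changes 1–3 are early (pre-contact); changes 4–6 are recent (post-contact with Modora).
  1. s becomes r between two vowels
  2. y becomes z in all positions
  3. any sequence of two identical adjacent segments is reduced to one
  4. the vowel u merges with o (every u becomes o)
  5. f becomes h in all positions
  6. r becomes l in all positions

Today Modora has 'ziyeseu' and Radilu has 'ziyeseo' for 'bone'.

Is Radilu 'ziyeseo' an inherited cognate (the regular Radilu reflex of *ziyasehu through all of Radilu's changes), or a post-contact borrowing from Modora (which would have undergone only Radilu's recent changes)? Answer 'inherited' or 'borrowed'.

borrowed

If inherited, *ziyasehu would pass through all of Radilu's changes:
Radilu: *ziyasehu > ziyarehu > zizarehu > zizareho > zizaleho  (by rhotacism, unconditioned shift, vowel merger, unconditioned shift)
If borrowed from Modora 'ziyeseu' after the early changes, it would undergo only the recent ones:
  rule 4 (vowel merger): ziyeseu → ziyeseo
  rule 5 (unconditioned shift): no change (ziyeseo)
  rule 6 (unconditioned shift): no change (ziyeseo)
  ⇒ as a loan: ziyeseo
Radilu 'ziyeseo' matches the loan outcome 'ziyeseo', not the inherited 'zizaleho' — it skipped the early Radilu changes, so it was borrowed from Modora.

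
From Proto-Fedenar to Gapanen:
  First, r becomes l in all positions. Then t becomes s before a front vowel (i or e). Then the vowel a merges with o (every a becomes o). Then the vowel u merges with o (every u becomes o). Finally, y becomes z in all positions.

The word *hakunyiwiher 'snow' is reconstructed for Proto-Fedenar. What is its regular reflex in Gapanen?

Gapanen: *hakunyiwiher > hakunyiwihel > hokunyiwihel > hokonyiwihel > hokonziwihel  (by unconditioned shift, vowel merger, vowel merger, unconditioned shift)

hokonziwihel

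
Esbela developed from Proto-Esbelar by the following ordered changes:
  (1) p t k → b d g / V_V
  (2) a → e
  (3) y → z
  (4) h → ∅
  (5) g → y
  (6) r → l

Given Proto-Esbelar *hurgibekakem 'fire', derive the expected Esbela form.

ulyibeyeyem

Esbela: *hurgibekakem
  hurgibekakem → hurgibegagem   [intervocalic voicing]
  hurgibegagem → hurgibegegem   [vowel merger]
  hurgibegegem (rule 3 does not apply)
  hurgibegegem → urgibegegem   [h-loss]
  urgibegegem → uryibeyeyem   [unconditioned shift]
  uryibeyeyem → ulyibeyeyem   [unconditioned shift]
  giving Esbela ulyibeyeyem.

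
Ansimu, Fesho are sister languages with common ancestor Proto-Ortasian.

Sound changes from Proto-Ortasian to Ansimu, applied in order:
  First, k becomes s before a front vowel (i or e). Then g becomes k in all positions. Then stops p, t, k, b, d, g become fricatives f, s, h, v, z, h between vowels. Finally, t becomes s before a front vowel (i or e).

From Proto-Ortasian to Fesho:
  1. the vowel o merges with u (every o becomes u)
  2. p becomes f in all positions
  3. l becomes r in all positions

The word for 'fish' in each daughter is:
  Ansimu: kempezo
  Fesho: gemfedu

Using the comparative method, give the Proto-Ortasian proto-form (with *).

Position 6: Ansimu has z, Fesho has d. Fesho preserves d here (none of its changes turn any other segment into d), so the proto-segment is *d.
Position 7: Ansimu has o, Fesho has u. Ansimu preserves o here (none of its changes turn any other segment into o), so the proto-segment is *o.
Position 1: Ansimu has k, Fesho has g. Fesho preserves g here (none of its changes turn any other segment into g), so the proto-segment is *g.
This points to *gempedo. Verify forward in each daughter:
Ansimu: *gempedo
  gempedo (rule 1 does not apply)
  gempedo → kempedo   [unconditioned shift]
  kempedo → kempezo   [intervocalic lenition]
  kempezo (rule 4 does not apply)
  giving Ansimu kempezo.
Fesho: *gempedo > gempedu > gemfedu  (by vowel merger, unconditioned shift)
Only *gempedo yields all of Ansimu kempezo, Fesho gemfedu.

*gempedo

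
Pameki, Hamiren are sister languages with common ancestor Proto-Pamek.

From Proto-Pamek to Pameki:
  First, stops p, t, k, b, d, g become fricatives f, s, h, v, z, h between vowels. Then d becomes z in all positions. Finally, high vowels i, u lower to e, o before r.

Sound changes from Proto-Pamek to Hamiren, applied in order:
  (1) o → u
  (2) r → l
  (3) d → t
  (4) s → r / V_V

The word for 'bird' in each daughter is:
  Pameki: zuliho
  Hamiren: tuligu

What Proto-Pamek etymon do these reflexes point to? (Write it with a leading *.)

Position 6: Pameki has o, Hamiren has u. Taking the neighbouring segments as reconstructed: Pameki o can only go back to *o; Hamiren u could go back to *o or *u — the one source consistent with every daughter is *o.
Position 1: Pameki has z, Hamiren has t. Taking the neighbouring segments as reconstructed: Pameki z could go back to *d or *z; Hamiren t could go back to *t or *d — the one source consistent with every daughter is *d.
This points to *duligo. Verify forward in each daughter:
Pameki: *duligo > duliho > zuliho  (by intervocalic lenition, unconditioned shift)
Hamiren: start from *duligo.
  rule 1 (vowel merger): duligo → duligu
  rule 2: no change — duligu
  rule 3 (unconditioned shift): duligu → tuligu
  rule 4: no change — tuligu
  ⇒ Hamiren tuligu
Only *duligo yields all of Pameki zuliho, Hamiren tuligu.

*duligo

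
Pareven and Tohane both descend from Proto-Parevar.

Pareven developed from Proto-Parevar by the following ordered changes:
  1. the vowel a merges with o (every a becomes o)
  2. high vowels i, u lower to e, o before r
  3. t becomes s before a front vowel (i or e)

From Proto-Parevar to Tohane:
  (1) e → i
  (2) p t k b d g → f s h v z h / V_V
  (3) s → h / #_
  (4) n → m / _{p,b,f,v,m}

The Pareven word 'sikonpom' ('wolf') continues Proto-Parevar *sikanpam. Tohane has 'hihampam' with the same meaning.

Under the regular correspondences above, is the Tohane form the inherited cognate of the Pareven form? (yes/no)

Derive the expected Tohane reflex of *sikanpam:
Tohane: *sikanpam
  sikanpam (rule 1 does not apply)
  sikanpam → sihanpam   [intervocalic lenition]
  sihanpam → hihanpam   [debuccalisation]
  hihanpam → hihampam   [nasal place assimilation]
  giving Tohane hihampam.
Tohane 'hihampam' matches the regular reflex exactly, so the pair is cognate.

yes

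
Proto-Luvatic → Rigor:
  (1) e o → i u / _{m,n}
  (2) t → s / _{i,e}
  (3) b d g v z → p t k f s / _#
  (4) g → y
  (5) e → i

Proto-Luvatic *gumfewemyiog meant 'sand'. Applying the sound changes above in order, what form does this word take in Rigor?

yumfiwimyiok

Rigor: *gumfewemyiog > gumfewimyiog > gumfewimyiok > yumfewimyiok > yumfiwimyiok  (by pre-nasal raising, final devoicing, unconditioned shift, vowel merger)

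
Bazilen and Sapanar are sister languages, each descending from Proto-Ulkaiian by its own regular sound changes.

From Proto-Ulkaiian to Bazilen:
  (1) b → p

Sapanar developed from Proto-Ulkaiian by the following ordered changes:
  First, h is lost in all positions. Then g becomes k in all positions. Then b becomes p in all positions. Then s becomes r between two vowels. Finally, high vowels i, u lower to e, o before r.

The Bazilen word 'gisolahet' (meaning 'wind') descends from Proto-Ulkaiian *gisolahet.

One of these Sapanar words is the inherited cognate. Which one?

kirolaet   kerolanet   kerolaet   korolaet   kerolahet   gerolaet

Sapanar: *gisolahet
  gisolahet → gisolaet   [h-loss]
  gisolaet → kisolaet   [unconditioned shift]
  kisolaet (rule 3 does not apply)
  kisolaet → kirolaet   [rhotacism]
  kirolaet → kerolaet   [pre-rhotic lowering]
  giving Sapanar kerolaet.

kerolaet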